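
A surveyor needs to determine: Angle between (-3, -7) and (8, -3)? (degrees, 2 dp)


u.v = -3, |u| = sqrt(58) = 7.6158, |v| = sqrt(73) = 8.544
cos(theta) = u.v/(|u||v|) = -3/sqrt(4234) = -0.046105
theta = acos(-0.046105) = 92.64 degrees

92.64 degrees


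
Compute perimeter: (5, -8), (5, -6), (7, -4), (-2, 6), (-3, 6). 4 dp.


Sides: (5, -8)->(5, -6): sqrt(4) = 2, (5, -6)->(7, -4): sqrt(8) = 2.828427, (7, -4)->(-2, 6): sqrt(181) = 13.453624, (-2, 6)->(-3, 6): sqrt(1) = 1, (-3, 6)->(5, -8): sqrt(260) = 16.124515
Sum = 35.406566
Perimeter = 35.4066

35.4066


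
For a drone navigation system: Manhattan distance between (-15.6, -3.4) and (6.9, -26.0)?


|(-15.6)-6.9| + |(-3.4)-(-26)| = 22.5 + 22.6 = 45.1

45.1


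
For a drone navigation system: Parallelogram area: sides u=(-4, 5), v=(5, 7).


|u x v| = |(-4)*7 - 5*5|
= |(-28) - 25| = 53

53


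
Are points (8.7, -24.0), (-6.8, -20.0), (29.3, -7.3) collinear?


Cross product: ((-6.8)-8.7)*((-7.3)-(-24)) - ((-20)-(-24))*(29.3-8.7)
= -341.25

No, not collinear


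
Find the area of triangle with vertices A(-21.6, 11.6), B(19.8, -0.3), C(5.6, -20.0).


Area = |x_A(y_B-y_C) + x_B(y_C-y_A) + x_C(y_A-y_B)|/2
= |(-425.52) + (-625.68) + 66.64|/2
= 984.56/2 = 492.28

492.28


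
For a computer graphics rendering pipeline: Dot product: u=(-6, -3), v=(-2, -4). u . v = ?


u . v = u_x*v_x + u_y*v_y = (-6)*(-2) + (-3)*(-4)
= 12 + 12 = 24

24


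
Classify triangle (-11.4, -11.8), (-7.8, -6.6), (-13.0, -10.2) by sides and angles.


Side lengths squared: AB^2=40, BC^2=40, CA^2=5.12
Sorted: [5.12, 40, 40]
By sides: Isosceles, By angles: Acute

Isosceles, Acute


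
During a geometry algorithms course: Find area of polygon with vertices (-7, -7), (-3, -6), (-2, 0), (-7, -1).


Shoelace sum: ((-7)*(-6) - (-3)*(-7)) + ((-3)*0 - (-2)*(-6)) + ((-2)*(-1) - (-7)*0) + ((-7)*(-7) - (-7)*(-1))
= 53
Area = |53|/2 = 26.5

26.5


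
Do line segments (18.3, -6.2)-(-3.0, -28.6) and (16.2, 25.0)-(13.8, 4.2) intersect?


Cross products: d1=118.56, d2=-270.72, d3=-711.6, d4=-322.32
d1*d2 < 0 and d3*d4 < 0? no

No, they don't intersect


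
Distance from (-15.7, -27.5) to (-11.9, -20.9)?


dx=3.8, dy=6.6
d^2 = 3.8^2 + 6.6^2 = 58
d = sqrt(58) = 7.6158

7.6158


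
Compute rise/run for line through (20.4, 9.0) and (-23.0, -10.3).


slope = (y2-y1)/(x2-x1) = ((-10.3)-9)/((-23)-20.4) = (-19.3)/(-43.4) = 0.4447

0.4447


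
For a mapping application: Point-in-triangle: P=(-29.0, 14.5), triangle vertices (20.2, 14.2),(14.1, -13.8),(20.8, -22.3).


Cross products: AB x AP = -1379.43, BC x BP = -176.74, CA x CP = 1795.62
All same sign? no

No, outside


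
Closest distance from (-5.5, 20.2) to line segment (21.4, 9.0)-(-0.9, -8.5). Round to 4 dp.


Project P onto AB: t = 0.5026 (clamped to [0,1])
Closest point on segment: (10.1917, 0.2043)
Distance: 25.4177

25.4177


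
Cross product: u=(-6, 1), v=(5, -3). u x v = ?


u x v = u_x*v_y - u_y*v_x = (-6)*(-3) - 1*5
= 18 - 5 = 13

13


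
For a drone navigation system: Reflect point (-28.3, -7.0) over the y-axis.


Reflection over y-axis: (x,y) -> (-x,y)
(-28.3, -7) -> (28.3, -7)

(28.3, -7)


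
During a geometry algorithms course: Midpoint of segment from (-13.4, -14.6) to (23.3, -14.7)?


M = (((-13.4)+23.3)/2, ((-14.6)+(-14.7))/2)
= (4.95, -14.65)

(4.95, -14.65)


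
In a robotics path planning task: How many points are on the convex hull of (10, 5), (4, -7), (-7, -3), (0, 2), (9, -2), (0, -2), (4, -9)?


Convex hull vertices (CCW): (-7, -3), (4, -9), (9, -2), (10, 5), (0, 2)
Count = 5

5


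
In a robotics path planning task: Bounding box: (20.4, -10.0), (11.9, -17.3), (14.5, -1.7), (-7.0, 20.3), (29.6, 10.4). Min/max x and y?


x range: [-7, 29.6]
y range: [-17.3, 20.3]
Bounding box: (-7,-17.3) to (29.6,20.3)

(-7,-17.3) to (29.6,20.3)


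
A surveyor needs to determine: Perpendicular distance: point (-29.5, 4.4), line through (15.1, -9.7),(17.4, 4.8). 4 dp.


|cross product| = 679.13
|line direction| = sqrt(215.54) = 14.6813
Distance = 679.13/sqrt(215.54) = 46.2582

46.2582


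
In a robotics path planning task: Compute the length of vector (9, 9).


|u| = sqrt(9^2 + 9^2) = sqrt(162) = 12.7279

12.7279


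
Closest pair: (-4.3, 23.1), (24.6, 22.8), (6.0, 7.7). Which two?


d(P0,P1) = 28.9016, d(P0,P2) = 18.527, d(P1,P2) = 23.9577
Closest: P0 and P2

Closest pair: (-4.3, 23.1) and (6.0, 7.7), distance = 18.527


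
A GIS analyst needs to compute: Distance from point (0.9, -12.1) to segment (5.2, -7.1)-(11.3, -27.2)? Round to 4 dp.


Project P onto AB: t = 0.1683 (clamped to [0,1])
Closest point on segment: (6.2268, -10.4834)
Distance: 5.5667

5.5667


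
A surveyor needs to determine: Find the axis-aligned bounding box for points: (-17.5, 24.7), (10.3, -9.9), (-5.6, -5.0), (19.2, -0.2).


x range: [-17.5, 19.2]
y range: [-9.9, 24.7]
Bounding box: (-17.5,-9.9) to (19.2,24.7)

(-17.5,-9.9) to (19.2,24.7)


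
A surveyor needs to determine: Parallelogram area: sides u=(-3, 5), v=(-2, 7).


|u x v| = |(-3)*7 - 5*(-2)|
= |(-21) - (-10)| = 11

11


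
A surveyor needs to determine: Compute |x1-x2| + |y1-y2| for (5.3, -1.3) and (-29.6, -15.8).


|5.3-(-29.6)| + |(-1.3)-(-15.8)| = 34.9 + 14.5 = 49.4

49.4


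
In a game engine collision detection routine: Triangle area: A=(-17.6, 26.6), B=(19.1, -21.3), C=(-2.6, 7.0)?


Area = |x_A(y_B-y_C) + x_B(y_C-y_A) + x_C(y_A-y_B)|/2
= |498.08 + (-374.36) + (-124.54)|/2
= 0.82/2 = 0.41

0.41


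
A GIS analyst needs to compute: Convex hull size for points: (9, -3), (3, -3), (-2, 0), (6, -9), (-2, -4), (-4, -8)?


Convex hull vertices (CCW): (-4, -8), (6, -9), (9, -3), (-2, 0)
Count = 4

4


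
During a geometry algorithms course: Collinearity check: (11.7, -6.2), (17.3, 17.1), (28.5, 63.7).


Cross product: (17.3-11.7)*(63.7-(-6.2)) - (17.1-(-6.2))*(28.5-11.7)
= 0

Yes, collinear


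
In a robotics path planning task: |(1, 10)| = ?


|u| = sqrt(1^2 + 10^2) = sqrt(101) = 10.0499

10.0499


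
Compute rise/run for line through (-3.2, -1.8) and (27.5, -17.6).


slope = (y2-y1)/(x2-x1) = ((-17.6)-(-1.8))/(27.5-(-3.2)) = (-15.8)/30.7 = -0.5147

-0.5147


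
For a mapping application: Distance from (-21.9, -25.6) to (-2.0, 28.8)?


dx=19.9, dy=54.4
d^2 = 19.9^2 + 54.4^2 = 3355.37
d = sqrt(3355.37) = 57.9256

57.9256


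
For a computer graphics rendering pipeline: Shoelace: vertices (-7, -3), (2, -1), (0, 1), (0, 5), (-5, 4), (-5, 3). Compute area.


Shoelace sum: ((-7)*(-1) - 2*(-3)) + (2*1 - 0*(-1)) + (0*5 - 0*1) + (0*4 - (-5)*5) + ((-5)*3 - (-5)*4) + ((-5)*(-3) - (-7)*3)
= 81
Area = |81|/2 = 40.5

40.5


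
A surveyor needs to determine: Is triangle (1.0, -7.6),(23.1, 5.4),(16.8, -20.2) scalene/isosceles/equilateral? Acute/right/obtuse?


Side lengths squared: AB^2=657.41, BC^2=695.05, CA^2=408.4
Sorted: [408.4, 657.41, 695.05]
By sides: Scalene, By angles: Acute

Scalene, Acute


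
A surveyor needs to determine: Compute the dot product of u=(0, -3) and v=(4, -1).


u . v = u_x*v_x + u_y*v_y = 0*4 + (-3)*(-1)
= 0 + 3 = 3

3


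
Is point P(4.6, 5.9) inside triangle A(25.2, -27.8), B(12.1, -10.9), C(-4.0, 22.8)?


Cross products: AB x AP = -93.33, BC x BP = -17.73, CA x CP = -58.32
All same sign? yes

Yes, inside


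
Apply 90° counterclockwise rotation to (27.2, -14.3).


90° CCW: (x,y) -> (-y, x)
(27.2,-14.3) -> (14.3, 27.2)

(14.3, 27.2)


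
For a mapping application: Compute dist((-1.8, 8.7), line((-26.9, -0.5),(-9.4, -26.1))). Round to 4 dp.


|cross product| = 803.56
|line direction| = sqrt(961.61) = 31.0098
Distance = 803.56/sqrt(961.61) = 25.9131

25.9131


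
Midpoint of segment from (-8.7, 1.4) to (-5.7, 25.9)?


M = (((-8.7)+(-5.7))/2, (1.4+25.9)/2)
= (-7.2, 13.65)

(-7.2, 13.65)


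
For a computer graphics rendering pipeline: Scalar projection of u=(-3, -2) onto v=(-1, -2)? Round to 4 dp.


u.v = 7, |v| = sqrt(5) = 2.2361
Scalar projection = u.v / |v| = 7 / sqrt(5) = 3.1305

3.1305


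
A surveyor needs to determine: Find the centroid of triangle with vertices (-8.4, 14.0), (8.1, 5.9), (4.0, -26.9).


Centroid = ((x_A+x_B+x_C)/3, (y_A+y_B+y_C)/3)
= (((-8.4)+8.1+4)/3, (14+5.9+(-26.9))/3)
= (1.2333, -2.3333)

(1.2333, -2.3333)


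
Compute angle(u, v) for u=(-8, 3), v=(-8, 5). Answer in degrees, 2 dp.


u.v = 79, |u| = sqrt(73) = 8.544, |v| = sqrt(89) = 9.434
cos(theta) = u.v/(|u||v|) = 79/sqrt(6497) = 0.980101
theta = acos(0.980101) = 11.45 degrees

11.45 degrees


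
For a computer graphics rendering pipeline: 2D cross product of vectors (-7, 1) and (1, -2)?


u x v = u_x*v_y - u_y*v_x = (-7)*(-2) - 1*1
= 14 - 1 = 13

13


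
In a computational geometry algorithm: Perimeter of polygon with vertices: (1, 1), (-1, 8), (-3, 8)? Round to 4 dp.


Sides: (1, 1)->(-1, 8): sqrt(53) = 7.28011, (-1, 8)->(-3, 8): sqrt(4) = 2, (-3, 8)->(1, 1): sqrt(65) = 8.062258
Sum = 17.342368
Perimeter = 17.3424

17.3424


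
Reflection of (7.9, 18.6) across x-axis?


Reflection over x-axis: (x,y) -> (x,-y)
(7.9, 18.6) -> (7.9, -18.6)

(7.9, -18.6)


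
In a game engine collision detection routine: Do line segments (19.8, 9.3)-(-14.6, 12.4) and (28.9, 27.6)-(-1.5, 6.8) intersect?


Cross products: d1=367.04, d2=-442.72, d3=-657.73, d4=152.03
d1*d2 < 0 and d3*d4 < 0? yes

Yes, they intersect


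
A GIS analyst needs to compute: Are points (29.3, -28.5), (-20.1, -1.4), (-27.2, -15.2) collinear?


Cross product: ((-20.1)-29.3)*((-15.2)-(-28.5)) - ((-1.4)-(-28.5))*((-27.2)-29.3)
= 874.13

No, not collinear


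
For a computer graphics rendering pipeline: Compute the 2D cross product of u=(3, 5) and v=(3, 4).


u x v = u_x*v_y - u_y*v_x = 3*4 - 5*3
= 12 - 15 = -3

-3


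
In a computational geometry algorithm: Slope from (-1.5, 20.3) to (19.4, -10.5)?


slope = (y2-y1)/(x2-x1) = ((-10.5)-20.3)/(19.4-(-1.5)) = (-30.8)/20.9 = -1.4737

-1.4737


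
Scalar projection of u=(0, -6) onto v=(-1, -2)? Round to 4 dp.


u.v = 12, |v| = sqrt(5) = 2.2361
Scalar projection = u.v / |v| = 12 / sqrt(5) = 5.3666

5.3666


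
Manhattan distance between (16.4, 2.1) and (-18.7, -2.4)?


|16.4-(-18.7)| + |2.1-(-2.4)| = 35.1 + 4.5 = 39.6

39.6


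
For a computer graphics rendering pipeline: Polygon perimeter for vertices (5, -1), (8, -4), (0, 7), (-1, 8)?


Sides: (5, -1)->(8, -4): sqrt(18) = 4.242641, (8, -4)->(0, 7): sqrt(185) = 13.601471, (0, 7)->(-1, 8): sqrt(2) = 1.414214, (-1, 8)->(5, -1): sqrt(117) = 10.816654
Sum = 30.07498
Perimeter = 30.075

30.075


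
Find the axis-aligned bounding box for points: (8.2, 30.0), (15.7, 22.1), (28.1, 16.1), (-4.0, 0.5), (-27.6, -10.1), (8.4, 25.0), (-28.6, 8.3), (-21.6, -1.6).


x range: [-28.6, 28.1]
y range: [-10.1, 30]
Bounding box: (-28.6,-10.1) to (28.1,30)

(-28.6,-10.1) to (28.1,30)


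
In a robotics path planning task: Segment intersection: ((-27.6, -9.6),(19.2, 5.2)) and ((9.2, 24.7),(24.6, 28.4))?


Cross products: d1=-392.06, d2=-337.3, d3=1060.6, d4=1005.84
d1*d2 < 0 and d3*d4 < 0? no

No, they don't intersect


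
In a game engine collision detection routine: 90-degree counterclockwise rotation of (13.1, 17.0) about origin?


90° CCW: (x,y) -> (-y, x)
(13.1,17) -> (-17, 13.1)

(-17, 13.1)


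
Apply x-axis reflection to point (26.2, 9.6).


Reflection over x-axis: (x,y) -> (x,-y)
(26.2, 9.6) -> (26.2, -9.6)

(26.2, -9.6)


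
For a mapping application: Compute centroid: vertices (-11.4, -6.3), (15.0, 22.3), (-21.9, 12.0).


Centroid = ((x_A+x_B+x_C)/3, (y_A+y_B+y_C)/3)
= (((-11.4)+15+(-21.9))/3, ((-6.3)+22.3+12)/3)
= (-6.1, 9.3333)

(-6.1, 9.3333)


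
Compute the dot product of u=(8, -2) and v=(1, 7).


u . v = u_x*v_x + u_y*v_y = 8*1 + (-2)*7
= 8 + (-14) = -6

-6


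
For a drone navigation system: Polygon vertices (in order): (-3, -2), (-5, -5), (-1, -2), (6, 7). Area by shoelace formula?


Shoelace sum: ((-3)*(-5) - (-5)*(-2)) + ((-5)*(-2) - (-1)*(-5)) + ((-1)*7 - 6*(-2)) + (6*(-2) - (-3)*7)
= 24
Area = |24|/2 = 12

12


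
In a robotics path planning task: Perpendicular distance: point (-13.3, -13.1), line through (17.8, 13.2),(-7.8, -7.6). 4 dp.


|cross product| = 26.4
|line direction| = sqrt(1088) = 32.9848
Distance = 26.4/sqrt(1088) = 0.8004

0.8004


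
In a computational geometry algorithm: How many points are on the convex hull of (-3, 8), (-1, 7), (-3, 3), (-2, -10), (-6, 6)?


Convex hull vertices (CCW): (-6, 6), (-2, -10), (-1, 7), (-3, 8)
Count = 4

4


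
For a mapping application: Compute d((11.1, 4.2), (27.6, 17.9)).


dx=16.5, dy=13.7
d^2 = 16.5^2 + 13.7^2 = 459.94
d = sqrt(459.94) = 21.4462

21.4462


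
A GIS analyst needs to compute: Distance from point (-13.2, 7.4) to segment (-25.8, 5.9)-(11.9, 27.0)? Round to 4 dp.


Project P onto AB: t = 0.2715 (clamped to [0,1])
Closest point on segment: (-15.5662, 11.6277)
Distance: 4.8448

4.8448


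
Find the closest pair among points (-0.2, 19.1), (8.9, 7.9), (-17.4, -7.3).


d(P0,P1) = 14.4309, d(P0,P2) = 31.5087, d(P1,P2) = 30.3765
Closest: P0 and P1

Closest pair: (-0.2, 19.1) and (8.9, 7.9), distance = 14.4309


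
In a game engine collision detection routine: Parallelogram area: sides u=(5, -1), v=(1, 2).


|u x v| = |5*2 - (-1)*1|
= |10 - (-1)| = 11

11


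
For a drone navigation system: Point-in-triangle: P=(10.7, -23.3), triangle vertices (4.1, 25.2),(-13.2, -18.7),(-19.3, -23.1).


Cross products: AB x AP = 1128.79, BC x BP = 133.22, CA x CP = -1453.68
All same sign? no

No, outside


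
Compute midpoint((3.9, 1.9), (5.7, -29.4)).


M = ((3.9+5.7)/2, (1.9+(-29.4))/2)
= (4.8, -13.75)

(4.8, -13.75)


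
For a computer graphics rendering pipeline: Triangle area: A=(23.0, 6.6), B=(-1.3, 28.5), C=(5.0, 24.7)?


Area = |x_A(y_B-y_C) + x_B(y_C-y_A) + x_C(y_A-y_B)|/2
= |87.4 + (-23.53) + (-109.5)|/2
= 45.63/2 = 22.815

22.815


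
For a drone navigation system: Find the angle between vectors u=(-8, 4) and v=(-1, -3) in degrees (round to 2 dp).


u.v = -4, |u| = sqrt(80) = 8.9443, |v| = sqrt(10) = 3.1623
cos(theta) = u.v/(|u||v|) = -4/sqrt(800) = -0.141421
theta = acos(-0.141421) = 98.13 degrees

98.13 degrees


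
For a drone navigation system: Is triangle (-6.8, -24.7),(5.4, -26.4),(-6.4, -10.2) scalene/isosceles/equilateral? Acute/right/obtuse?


Side lengths squared: AB^2=151.73, BC^2=401.68, CA^2=210.41
Sorted: [151.73, 210.41, 401.68]
By sides: Scalene, By angles: Obtuse

Scalene, Obtuse


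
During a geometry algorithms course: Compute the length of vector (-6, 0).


|u| = sqrt((-6)^2 + 0^2) = sqrt(36) = 6

6


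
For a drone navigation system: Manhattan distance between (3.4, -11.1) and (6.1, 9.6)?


|3.4-6.1| + |(-11.1)-9.6| = 2.7 + 20.7 = 23.4

23.4


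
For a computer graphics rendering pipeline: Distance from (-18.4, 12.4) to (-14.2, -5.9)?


dx=4.2, dy=-18.3
d^2 = 4.2^2 + (-18.3)^2 = 352.53
d = sqrt(352.53) = 18.7758

18.7758


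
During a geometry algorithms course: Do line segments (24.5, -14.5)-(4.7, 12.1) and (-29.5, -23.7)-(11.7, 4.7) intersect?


Cross products: d1=-1154.56, d2=503.68, d3=1618.56, d4=-39.68
d1*d2 < 0 and d3*d4 < 0? yes

Yes, they intersect


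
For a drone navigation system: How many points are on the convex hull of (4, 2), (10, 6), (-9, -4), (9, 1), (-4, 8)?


Convex hull vertices (CCW): (-9, -4), (9, 1), (10, 6), (-4, 8)
Count = 4

4


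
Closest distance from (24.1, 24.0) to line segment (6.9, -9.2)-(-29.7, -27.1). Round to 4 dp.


Project P onto AB: t = 0 (clamped to [0,1])
Closest point on segment: (6.9, -9.2)
Distance: 37.3909

37.3909


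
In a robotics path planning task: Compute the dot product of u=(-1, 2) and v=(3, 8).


u . v = u_x*v_x + u_y*v_y = (-1)*3 + 2*8
= (-3) + 16 = 13

13


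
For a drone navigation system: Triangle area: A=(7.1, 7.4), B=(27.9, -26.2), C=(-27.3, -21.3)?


Area = |x_A(y_B-y_C) + x_B(y_C-y_A) + x_C(y_A-y_B)|/2
= |(-34.79) + (-800.73) + (-917.28)|/2
= 1752.8/2 = 876.4

876.4


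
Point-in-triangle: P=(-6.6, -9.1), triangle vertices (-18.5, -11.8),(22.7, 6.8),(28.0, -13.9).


Cross products: AB x AP = -110.1, BC x BP = -690.78, CA x CP = -150.54
All same sign? yes

Yes, inside


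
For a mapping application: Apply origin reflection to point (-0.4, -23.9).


Reflection over origin: (x,y) -> (-x,-y)
(-0.4, -23.9) -> (0.4, 23.9)

(0.4, 23.9)


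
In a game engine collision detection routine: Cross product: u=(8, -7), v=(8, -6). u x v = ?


u x v = u_x*v_y - u_y*v_x = 8*(-6) - (-7)*8
= (-48) - (-56) = 8

8


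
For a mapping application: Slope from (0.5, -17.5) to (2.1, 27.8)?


slope = (y2-y1)/(x2-x1) = (27.8-(-17.5))/(2.1-0.5) = 45.3/1.6 = 28.3125

28.3125


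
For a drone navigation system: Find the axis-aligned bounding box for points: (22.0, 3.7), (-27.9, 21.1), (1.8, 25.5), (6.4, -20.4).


x range: [-27.9, 22]
y range: [-20.4, 25.5]
Bounding box: (-27.9,-20.4) to (22,25.5)

(-27.9,-20.4) to (22,25.5)


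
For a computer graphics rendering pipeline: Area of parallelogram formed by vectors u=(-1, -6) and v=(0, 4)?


|u x v| = |(-1)*4 - (-6)*0|
= |(-4) - 0| = 4

4


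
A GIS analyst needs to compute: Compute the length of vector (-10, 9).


|u| = sqrt((-10)^2 + 9^2) = sqrt(181) = 13.4536

13.4536


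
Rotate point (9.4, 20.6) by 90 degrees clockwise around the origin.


90° CW: (x,y) -> (y, -x)
(9.4,20.6) -> (20.6, -9.4)

(20.6, -9.4)


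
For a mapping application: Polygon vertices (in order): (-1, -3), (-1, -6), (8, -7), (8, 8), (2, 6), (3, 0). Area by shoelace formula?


Shoelace sum: ((-1)*(-6) - (-1)*(-3)) + ((-1)*(-7) - 8*(-6)) + (8*8 - 8*(-7)) + (8*6 - 2*8) + (2*0 - 3*6) + (3*(-3) - (-1)*0)
= 183
Area = |183|/2 = 91.5

91.5


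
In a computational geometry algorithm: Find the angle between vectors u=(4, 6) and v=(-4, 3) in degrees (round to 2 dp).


u.v = 2, |u| = sqrt(52) = 7.2111, |v| = sqrt(25) = 5
cos(theta) = u.v/(|u||v|) = 2/sqrt(1300) = 0.05547
theta = acos(0.05547) = 86.82 degrees

86.82 degrees


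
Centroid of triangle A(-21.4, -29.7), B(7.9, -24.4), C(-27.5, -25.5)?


Centroid = ((x_A+x_B+x_C)/3, (y_A+y_B+y_C)/3)
= (((-21.4)+7.9+(-27.5))/3, ((-29.7)+(-24.4)+(-25.5))/3)
= (-13.6667, -26.5333)

(-13.6667, -26.5333)


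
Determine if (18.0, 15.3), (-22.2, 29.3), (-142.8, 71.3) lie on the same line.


Cross product: ((-22.2)-18)*(71.3-15.3) - (29.3-15.3)*((-142.8)-18)
= 0

Yes, collinear


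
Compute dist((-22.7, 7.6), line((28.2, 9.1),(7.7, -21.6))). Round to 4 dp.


|cross product| = 1531.88
|line direction| = sqrt(1362.74) = 36.9153
Distance = 1531.88/sqrt(1362.74) = 41.4971

41.4971


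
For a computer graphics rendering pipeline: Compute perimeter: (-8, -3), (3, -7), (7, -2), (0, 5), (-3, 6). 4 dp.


Sides: (-8, -3)->(3, -7): sqrt(137) = 11.7047, (3, -7)->(7, -2): sqrt(41) = 6.403124, (7, -2)->(0, 5): sqrt(98) = 9.899495, (0, 5)->(-3, 6): sqrt(10) = 3.162278, (-3, 6)->(-8, -3): sqrt(106) = 10.29563
Sum = 41.465227
Perimeter = 41.4652

41.4652


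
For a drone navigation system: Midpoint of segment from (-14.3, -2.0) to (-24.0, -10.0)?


M = (((-14.3)+(-24))/2, ((-2)+(-10))/2)
= (-19.15, -6)

(-19.15, -6)


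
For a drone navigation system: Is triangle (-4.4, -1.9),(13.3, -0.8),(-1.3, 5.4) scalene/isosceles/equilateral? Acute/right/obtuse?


Side lengths squared: AB^2=314.5, BC^2=251.6, CA^2=62.9
Sorted: [62.9, 251.6, 314.5]
By sides: Scalene, By angles: Right

Scalene, Right


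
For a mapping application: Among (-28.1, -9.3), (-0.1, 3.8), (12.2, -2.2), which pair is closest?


d(P0,P1) = 30.9129, d(P0,P2) = 40.9207, d(P1,P2) = 13.6854
Closest: P1 and P2

Closest pair: (-0.1, 3.8) and (12.2, -2.2), distance = 13.6854


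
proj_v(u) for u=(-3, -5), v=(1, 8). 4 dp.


u.v = -43, |v| = sqrt(65) = 8.0623
Scalar projection = u.v / |v| = -43 / sqrt(65) = -5.3335

-5.3335


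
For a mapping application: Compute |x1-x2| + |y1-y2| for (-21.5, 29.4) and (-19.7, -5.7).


|(-21.5)-(-19.7)| + |29.4-(-5.7)| = 1.8 + 35.1 = 36.9

36.9


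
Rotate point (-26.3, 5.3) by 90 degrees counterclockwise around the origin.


90° CCW: (x,y) -> (-y, x)
(-26.3,5.3) -> (-5.3, -26.3)

(-5.3, -26.3)


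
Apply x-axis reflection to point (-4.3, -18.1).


Reflection over x-axis: (x,y) -> (x,-y)
(-4.3, -18.1) -> (-4.3, 18.1)

(-4.3, 18.1)


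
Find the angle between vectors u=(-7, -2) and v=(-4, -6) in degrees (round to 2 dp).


u.v = 40, |u| = sqrt(53) = 7.2801, |v| = sqrt(52) = 7.2111
cos(theta) = u.v/(|u||v|) = 40/sqrt(2756) = 0.761939
theta = acos(0.761939) = 40.36 degrees

40.36 degrees


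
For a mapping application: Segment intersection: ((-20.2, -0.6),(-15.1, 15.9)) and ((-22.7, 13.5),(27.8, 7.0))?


Cross products: d1=-695.8, d2=170.6, d3=113.16, d4=-753.24
d1*d2 < 0 and d3*d4 < 0? yes

Yes, they intersect


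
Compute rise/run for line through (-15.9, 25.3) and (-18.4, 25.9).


slope = (y2-y1)/(x2-x1) = (25.9-25.3)/((-18.4)-(-15.9)) = 0.6/(-2.5) = -0.24

-0.24


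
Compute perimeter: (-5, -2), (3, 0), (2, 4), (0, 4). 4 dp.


Sides: (-5, -2)->(3, 0): sqrt(68) = 8.246211, (3, 0)->(2, 4): sqrt(17) = 4.123106, (2, 4)->(0, 4): sqrt(4) = 2, (0, 4)->(-5, -2): sqrt(61) = 7.81025
Sum = 22.179567
Perimeter = 22.1796

22.1796


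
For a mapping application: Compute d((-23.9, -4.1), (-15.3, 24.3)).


dx=8.6, dy=28.4
d^2 = 8.6^2 + 28.4^2 = 880.52
d = sqrt(880.52) = 29.6736

29.6736


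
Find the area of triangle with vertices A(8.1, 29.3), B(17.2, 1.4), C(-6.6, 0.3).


Area = |x_A(y_B-y_C) + x_B(y_C-y_A) + x_C(y_A-y_B)|/2
= |8.91 + (-498.8) + (-184.14)|/2
= 674.03/2 = 337.015

337.015


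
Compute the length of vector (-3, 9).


|u| = sqrt((-3)^2 + 9^2) = sqrt(90) = 9.4868

9.4868


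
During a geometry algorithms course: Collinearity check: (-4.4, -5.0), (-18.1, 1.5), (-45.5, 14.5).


Cross product: ((-18.1)-(-4.4))*(14.5-(-5)) - (1.5-(-5))*((-45.5)-(-4.4))
= 0

Yes, collinear


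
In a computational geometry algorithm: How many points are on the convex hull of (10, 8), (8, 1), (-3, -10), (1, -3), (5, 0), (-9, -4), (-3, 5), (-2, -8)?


Convex hull vertices (CCW): (-9, -4), (-3, -10), (8, 1), (10, 8), (-3, 5)
Count = 5

5


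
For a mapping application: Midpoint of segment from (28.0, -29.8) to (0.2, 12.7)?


M = ((28+0.2)/2, ((-29.8)+12.7)/2)
= (14.1, -8.55)

(14.1, -8.55)


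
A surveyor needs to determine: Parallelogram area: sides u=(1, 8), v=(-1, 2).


|u x v| = |1*2 - 8*(-1)|
= |2 - (-8)| = 10

10


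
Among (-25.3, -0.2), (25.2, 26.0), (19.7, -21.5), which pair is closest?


d(P0,P1) = 56.8919, d(P0,P2) = 49.7864, d(P1,P2) = 47.8174
Closest: P1 and P2

Closest pair: (25.2, 26.0) and (19.7, -21.5), distance = 47.8174


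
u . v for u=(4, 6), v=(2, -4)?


u . v = u_x*v_x + u_y*v_y = 4*2 + 6*(-4)
= 8 + (-24) = -16

-16


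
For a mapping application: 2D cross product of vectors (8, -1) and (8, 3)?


u x v = u_x*v_y - u_y*v_x = 8*3 - (-1)*8
= 24 - (-8) = 32

32


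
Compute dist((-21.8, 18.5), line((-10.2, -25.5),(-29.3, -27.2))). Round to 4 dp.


|cross product| = 860.12
|line direction| = sqrt(367.7) = 19.1755
Distance = 860.12/sqrt(367.7) = 44.8551

44.8551


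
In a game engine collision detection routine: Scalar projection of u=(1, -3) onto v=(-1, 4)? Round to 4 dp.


u.v = -13, |v| = sqrt(17) = 4.1231
Scalar projection = u.v / |v| = -13 / sqrt(17) = -3.153

-3.153


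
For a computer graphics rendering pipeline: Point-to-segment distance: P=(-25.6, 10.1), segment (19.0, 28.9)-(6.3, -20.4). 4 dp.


Project P onto AB: t = 0.5762 (clamped to [0,1])
Closest point on segment: (11.6829, 0.4957)
Distance: 38.5001

38.5001


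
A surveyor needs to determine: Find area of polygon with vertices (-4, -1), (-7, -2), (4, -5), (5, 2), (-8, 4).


Shoelace sum: ((-4)*(-2) - (-7)*(-1)) + ((-7)*(-5) - 4*(-2)) + (4*2 - 5*(-5)) + (5*4 - (-8)*2) + ((-8)*(-1) - (-4)*4)
= 137
Area = |137|/2 = 68.5

68.5


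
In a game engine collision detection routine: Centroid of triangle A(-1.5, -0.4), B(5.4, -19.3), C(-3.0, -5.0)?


Centroid = ((x_A+x_B+x_C)/3, (y_A+y_B+y_C)/3)
= (((-1.5)+5.4+(-3))/3, ((-0.4)+(-19.3)+(-5))/3)
= (0.3, -8.2333)

(0.3, -8.2333)


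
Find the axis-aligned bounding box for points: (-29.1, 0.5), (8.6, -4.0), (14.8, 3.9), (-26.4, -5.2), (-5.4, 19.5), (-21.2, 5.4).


x range: [-29.1, 14.8]
y range: [-5.2, 19.5]
Bounding box: (-29.1,-5.2) to (14.8,19.5)

(-29.1,-5.2) to (14.8,19.5)


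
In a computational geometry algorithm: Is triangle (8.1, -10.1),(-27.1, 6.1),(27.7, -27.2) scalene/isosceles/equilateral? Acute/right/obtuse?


Side lengths squared: AB^2=1501.48, BC^2=4111.93, CA^2=676.57
Sorted: [676.57, 1501.48, 4111.93]
By sides: Scalene, By angles: Obtuse

Scalene, Obtuse


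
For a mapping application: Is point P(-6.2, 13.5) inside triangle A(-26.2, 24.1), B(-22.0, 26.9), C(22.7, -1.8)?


Cross products: AB x AP = -100.52, BC x BP = -145.52, CA x CP = 0.34
All same sign? no

No, outside


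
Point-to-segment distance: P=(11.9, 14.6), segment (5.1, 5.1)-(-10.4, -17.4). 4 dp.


Project P onto AB: t = 0 (clamped to [0,1])
Closest point on segment: (5.1, 5.1)
Distance: 11.6829

11.6829


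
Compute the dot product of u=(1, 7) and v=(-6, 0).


u . v = u_x*v_x + u_y*v_y = 1*(-6) + 7*0
= (-6) + 0 = -6

-6


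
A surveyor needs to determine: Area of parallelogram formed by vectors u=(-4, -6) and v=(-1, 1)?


|u x v| = |(-4)*1 - (-6)*(-1)|
= |(-4) - 6| = 10

10


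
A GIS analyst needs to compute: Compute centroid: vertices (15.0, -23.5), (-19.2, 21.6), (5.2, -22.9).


Centroid = ((x_A+x_B+x_C)/3, (y_A+y_B+y_C)/3)
= ((15+(-19.2)+5.2)/3, ((-23.5)+21.6+(-22.9))/3)
= (0.3333, -8.2667)

(0.3333, -8.2667)


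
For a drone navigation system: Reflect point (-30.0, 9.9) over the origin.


Reflection over origin: (x,y) -> (-x,-y)
(-30, 9.9) -> (30, -9.9)

(30, -9.9)


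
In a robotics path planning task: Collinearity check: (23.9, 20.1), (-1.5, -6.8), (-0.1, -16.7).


Cross product: ((-1.5)-23.9)*((-16.7)-20.1) - ((-6.8)-20.1)*((-0.1)-23.9)
= 289.12

No, not collinear


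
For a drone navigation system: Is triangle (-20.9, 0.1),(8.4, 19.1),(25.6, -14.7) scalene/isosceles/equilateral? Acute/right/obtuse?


Side lengths squared: AB^2=1219.49, BC^2=1438.28, CA^2=2381.29
Sorted: [1219.49, 1438.28, 2381.29]
By sides: Scalene, By angles: Acute

Scalene, Acute


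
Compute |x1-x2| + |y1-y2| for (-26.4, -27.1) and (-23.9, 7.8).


|(-26.4)-(-23.9)| + |(-27.1)-7.8| = 2.5 + 34.9 = 37.4

37.4


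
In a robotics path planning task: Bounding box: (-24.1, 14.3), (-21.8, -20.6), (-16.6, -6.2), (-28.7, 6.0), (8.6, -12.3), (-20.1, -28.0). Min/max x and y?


x range: [-28.7, 8.6]
y range: [-28, 14.3]
Bounding box: (-28.7,-28) to (8.6,14.3)

(-28.7,-28) to (8.6,14.3)


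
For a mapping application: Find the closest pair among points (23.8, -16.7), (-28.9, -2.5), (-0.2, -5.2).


d(P0,P1) = 54.5796, d(P0,P2) = 26.613, d(P1,P2) = 28.8267
Closest: P0 and P2

Closest pair: (23.8, -16.7) and (-0.2, -5.2), distance = 26.613


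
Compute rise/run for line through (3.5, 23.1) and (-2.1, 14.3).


slope = (y2-y1)/(x2-x1) = (14.3-23.1)/((-2.1)-3.5) = (-8.8)/(-5.6) = 1.5714

1.5714


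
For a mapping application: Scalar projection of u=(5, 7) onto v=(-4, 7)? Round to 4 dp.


u.v = 29, |v| = sqrt(65) = 8.0623
Scalar projection = u.v / |v| = 29 / sqrt(65) = 3.597

3.597


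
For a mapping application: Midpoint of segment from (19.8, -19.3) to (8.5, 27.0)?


M = ((19.8+8.5)/2, ((-19.3)+27)/2)
= (14.15, 3.85)

(14.15, 3.85)


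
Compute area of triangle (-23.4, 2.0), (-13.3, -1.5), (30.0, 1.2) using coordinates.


Area = |x_A(y_B-y_C) + x_B(y_C-y_A) + x_C(y_A-y_B)|/2
= |63.18 + 10.64 + 105|/2
= 178.82/2 = 89.41

89.41


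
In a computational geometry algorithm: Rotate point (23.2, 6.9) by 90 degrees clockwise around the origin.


90° CW: (x,y) -> (y, -x)
(23.2,6.9) -> (6.9, -23.2)

(6.9, -23.2)


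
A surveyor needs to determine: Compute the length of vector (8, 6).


|u| = sqrt(8^2 + 6^2) = sqrt(100) = 10

10


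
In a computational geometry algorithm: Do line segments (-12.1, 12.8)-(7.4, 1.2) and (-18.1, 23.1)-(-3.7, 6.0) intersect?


Cross products: d1=-45.72, d2=120.69, d3=131.25, d4=-35.16
d1*d2 < 0 and d3*d4 < 0? yes

Yes, they intersect


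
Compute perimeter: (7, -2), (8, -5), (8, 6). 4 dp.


Sides: (7, -2)->(8, -5): sqrt(10) = 3.162278, (8, -5)->(8, 6): sqrt(121) = 11, (8, 6)->(7, -2): sqrt(65) = 8.062258
Sum = 22.224536
Perimeter = 22.2245

22.2245


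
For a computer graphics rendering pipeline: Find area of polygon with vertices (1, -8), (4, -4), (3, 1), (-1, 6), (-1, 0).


Shoelace sum: (1*(-4) - 4*(-8)) + (4*1 - 3*(-4)) + (3*6 - (-1)*1) + ((-1)*0 - (-1)*6) + ((-1)*(-8) - 1*0)
= 77
Area = |77|/2 = 38.5

38.5


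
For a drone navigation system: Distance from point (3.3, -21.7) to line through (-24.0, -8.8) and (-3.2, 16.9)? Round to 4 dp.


|cross product| = 969.93
|line direction| = sqrt(1093.13) = 33.0625
Distance = 969.93/sqrt(1093.13) = 29.3362

29.3362


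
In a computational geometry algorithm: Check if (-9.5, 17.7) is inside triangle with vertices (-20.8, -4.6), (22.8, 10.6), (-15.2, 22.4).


Cross products: AB x AP = 800.52, BC x BP = 111.34, CA x CP = 180.22
All same sign? yes

Yes, inside


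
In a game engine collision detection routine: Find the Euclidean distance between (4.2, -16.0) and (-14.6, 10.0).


dx=-18.8, dy=26
d^2 = (-18.8)^2 + 26^2 = 1029.44
d = sqrt(1029.44) = 32.0849

32.0849


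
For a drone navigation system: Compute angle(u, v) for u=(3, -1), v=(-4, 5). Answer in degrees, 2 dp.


u.v = -17, |u| = sqrt(10) = 3.1623, |v| = sqrt(41) = 6.4031
cos(theta) = u.v/(|u||v|) = -17/sqrt(410) = -0.83957
theta = acos(-0.83957) = 147.09 degrees

147.09 degrees


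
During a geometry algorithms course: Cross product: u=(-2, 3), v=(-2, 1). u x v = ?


u x v = u_x*v_y - u_y*v_x = (-2)*1 - 3*(-2)
= (-2) - (-6) = 4

4


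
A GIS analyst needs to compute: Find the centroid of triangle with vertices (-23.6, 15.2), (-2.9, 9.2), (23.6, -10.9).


Centroid = ((x_A+x_B+x_C)/3, (y_A+y_B+y_C)/3)
= (((-23.6)+(-2.9)+23.6)/3, (15.2+9.2+(-10.9))/3)
= (-0.9667, 4.5)

(-0.9667, 4.5)


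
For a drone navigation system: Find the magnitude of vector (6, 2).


|u| = sqrt(6^2 + 2^2) = sqrt(40) = 6.3246

6.3246


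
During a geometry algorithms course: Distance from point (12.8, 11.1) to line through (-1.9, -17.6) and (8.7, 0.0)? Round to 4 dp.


|cross product| = 45.5
|line direction| = sqrt(422.12) = 20.5456
Distance = 45.5/sqrt(422.12) = 2.2146

2.2146


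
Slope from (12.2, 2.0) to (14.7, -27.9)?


slope = (y2-y1)/(x2-x1) = ((-27.9)-2)/(14.7-12.2) = (-29.9)/2.5 = -11.96

-11.96


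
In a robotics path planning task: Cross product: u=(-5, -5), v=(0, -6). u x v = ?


u x v = u_x*v_y - u_y*v_x = (-5)*(-6) - (-5)*0
= 30 - 0 = 30

30


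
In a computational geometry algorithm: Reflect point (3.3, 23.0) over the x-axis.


Reflection over x-axis: (x,y) -> (x,-y)
(3.3, 23) -> (3.3, -23)

(3.3, -23)


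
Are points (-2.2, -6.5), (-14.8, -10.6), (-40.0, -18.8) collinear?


Cross product: ((-14.8)-(-2.2))*((-18.8)-(-6.5)) - ((-10.6)-(-6.5))*((-40)-(-2.2))
= 0

Yes, collinear


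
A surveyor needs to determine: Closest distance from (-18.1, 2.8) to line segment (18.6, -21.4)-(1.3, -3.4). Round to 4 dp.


Project P onto AB: t = 1 (clamped to [0,1])
Closest point on segment: (1.3, -3.4)
Distance: 20.3666

20.3666


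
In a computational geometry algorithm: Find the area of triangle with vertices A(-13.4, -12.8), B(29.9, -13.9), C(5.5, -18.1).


Area = |x_A(y_B-y_C) + x_B(y_C-y_A) + x_C(y_A-y_B)|/2
= |(-56.28) + (-158.47) + 6.05|/2
= 208.7/2 = 104.35

104.35


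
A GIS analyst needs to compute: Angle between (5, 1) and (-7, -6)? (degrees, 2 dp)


u.v = -41, |u| = sqrt(26) = 5.099, |v| = sqrt(85) = 9.2195
cos(theta) = u.v/(|u||v|) = -41/sqrt(2210) = -0.872143
theta = acos(-0.872143) = 150.71 degrees

150.71 degrees


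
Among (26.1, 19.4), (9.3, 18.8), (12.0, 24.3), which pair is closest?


d(P0,P1) = 16.8107, d(P0,P2) = 14.9272, d(P1,P2) = 6.127
Closest: P1 and P2

Closest pair: (9.3, 18.8) and (12.0, 24.3), distance = 6.127


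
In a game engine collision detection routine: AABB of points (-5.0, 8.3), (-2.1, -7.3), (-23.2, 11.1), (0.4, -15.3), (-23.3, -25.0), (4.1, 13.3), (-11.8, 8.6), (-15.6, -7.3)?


x range: [-23.3, 4.1]
y range: [-25, 13.3]
Bounding box: (-23.3,-25) to (4.1,13.3)

(-23.3,-25) to (4.1,13.3)


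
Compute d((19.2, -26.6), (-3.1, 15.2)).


dx=-22.3, dy=41.8
d^2 = (-22.3)^2 + 41.8^2 = 2244.53
d = sqrt(2244.53) = 47.3765

47.3765


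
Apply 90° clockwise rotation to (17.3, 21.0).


90° CW: (x,y) -> (y, -x)
(17.3,21) -> (21, -17.3)

(21, -17.3)


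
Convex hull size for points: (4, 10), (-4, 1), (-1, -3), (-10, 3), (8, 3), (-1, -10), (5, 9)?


Convex hull vertices (CCW): (-10, 3), (-1, -10), (8, 3), (5, 9), (4, 10)
Count = 5

5


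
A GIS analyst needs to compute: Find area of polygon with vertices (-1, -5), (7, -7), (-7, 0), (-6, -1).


Shoelace sum: ((-1)*(-7) - 7*(-5)) + (7*0 - (-7)*(-7)) + ((-7)*(-1) - (-6)*0) + ((-6)*(-5) - (-1)*(-1))
= 29
Area = |29|/2 = 14.5

14.5


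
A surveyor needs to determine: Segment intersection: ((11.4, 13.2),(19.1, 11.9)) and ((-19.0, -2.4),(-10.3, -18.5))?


Cross products: d1=625.16, d2=737.82, d3=-159.64, d4=-272.3
d1*d2 < 0 and d3*d4 < 0? no

No, they don't intersect


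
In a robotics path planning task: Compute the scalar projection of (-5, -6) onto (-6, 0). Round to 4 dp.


u.v = 30, |v| = sqrt(36) = 6
Scalar projection = u.v / |v| = 30 / sqrt(36) = 5

5


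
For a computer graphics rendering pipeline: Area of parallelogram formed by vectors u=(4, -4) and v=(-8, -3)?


|u x v| = |4*(-3) - (-4)*(-8)|
= |(-12) - 32| = 44

44


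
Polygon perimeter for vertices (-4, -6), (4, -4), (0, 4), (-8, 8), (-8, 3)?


Sides: (-4, -6)->(4, -4): sqrt(68) = 8.246211, (4, -4)->(0, 4): sqrt(80) = 8.944272, (0, 4)->(-8, 8): sqrt(80) = 8.944272, (-8, 8)->(-8, 3): sqrt(25) = 5, (-8, 3)->(-4, -6): sqrt(97) = 9.848858
Sum = 40.983613
Perimeter = 40.9836

40.9836


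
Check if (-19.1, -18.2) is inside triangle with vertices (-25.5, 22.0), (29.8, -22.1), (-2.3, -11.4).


Cross products: AB x AP = -1940.82, BC x BP = 398.04, CA x CP = 718.88
All same sign? no

No, outside


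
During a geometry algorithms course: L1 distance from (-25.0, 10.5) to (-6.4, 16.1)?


|(-25)-(-6.4)| + |10.5-16.1| = 18.6 + 5.6 = 24.2

24.2


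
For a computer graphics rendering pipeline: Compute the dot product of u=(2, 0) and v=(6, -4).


u . v = u_x*v_x + u_y*v_y = 2*6 + 0*(-4)
= 12 + 0 = 12

12


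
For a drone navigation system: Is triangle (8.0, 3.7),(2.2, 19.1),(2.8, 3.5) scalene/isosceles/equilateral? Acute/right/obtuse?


Side lengths squared: AB^2=270.8, BC^2=243.72, CA^2=27.08
Sorted: [27.08, 243.72, 270.8]
By sides: Scalene, By angles: Right

Scalene, Right


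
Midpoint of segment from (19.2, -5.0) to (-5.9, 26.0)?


M = ((19.2+(-5.9))/2, ((-5)+26)/2)
= (6.65, 10.5)

(6.65, 10.5)


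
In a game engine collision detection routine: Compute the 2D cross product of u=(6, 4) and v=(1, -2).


u x v = u_x*v_y - u_y*v_x = 6*(-2) - 4*1
= (-12) - 4 = -16

-16


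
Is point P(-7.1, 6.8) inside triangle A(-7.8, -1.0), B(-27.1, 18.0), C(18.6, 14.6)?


Cross products: AB x AP = -163.84, BC x BP = -443.84, CA x CP = -195
All same sign? yes

Yes, inside


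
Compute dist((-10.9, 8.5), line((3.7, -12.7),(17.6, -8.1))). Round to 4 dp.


|cross product| = 361.84
|line direction| = sqrt(214.37) = 14.6414
Distance = 361.84/sqrt(214.37) = 24.7135

24.7135


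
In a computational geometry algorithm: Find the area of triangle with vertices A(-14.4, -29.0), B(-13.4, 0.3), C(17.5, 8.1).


Area = |x_A(y_B-y_C) + x_B(y_C-y_A) + x_C(y_A-y_B)|/2
= |112.32 + (-497.14) + (-512.75)|/2
= 897.57/2 = 448.785

448.785


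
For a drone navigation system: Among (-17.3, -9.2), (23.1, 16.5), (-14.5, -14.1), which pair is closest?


d(P0,P1) = 47.8816, d(P0,P2) = 5.6436, d(P1,P2) = 48.478
Closest: P0 and P2

Closest pair: (-17.3, -9.2) and (-14.5, -14.1), distance = 5.6436


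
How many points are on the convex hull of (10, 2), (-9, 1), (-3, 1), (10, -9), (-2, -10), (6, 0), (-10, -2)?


Convex hull vertices (CCW): (-10, -2), (-2, -10), (10, -9), (10, 2), (-9, 1)
Count = 5

5


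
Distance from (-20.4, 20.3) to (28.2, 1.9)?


dx=48.6, dy=-18.4
d^2 = 48.6^2 + (-18.4)^2 = 2700.52
d = sqrt(2700.52) = 51.9665

51.9665


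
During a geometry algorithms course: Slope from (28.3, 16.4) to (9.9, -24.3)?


slope = (y2-y1)/(x2-x1) = ((-24.3)-16.4)/(9.9-28.3) = (-40.7)/(-18.4) = 2.212

2.212


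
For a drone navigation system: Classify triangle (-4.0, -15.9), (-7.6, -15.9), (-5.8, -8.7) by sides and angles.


Side lengths squared: AB^2=12.96, BC^2=55.08, CA^2=55.08
Sorted: [12.96, 55.08, 55.08]
By sides: Isosceles, By angles: Acute

Isosceles, Acute


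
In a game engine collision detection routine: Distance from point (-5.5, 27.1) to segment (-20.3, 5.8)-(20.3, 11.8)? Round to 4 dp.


Project P onto AB: t = 0.4326 (clamped to [0,1])
Closest point on segment: (-2.7358, 8.3957)
Distance: 18.9075

18.9075


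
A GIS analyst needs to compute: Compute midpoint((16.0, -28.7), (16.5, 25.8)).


M = ((16+16.5)/2, ((-28.7)+25.8)/2)
= (16.25, -1.45)

(16.25, -1.45)


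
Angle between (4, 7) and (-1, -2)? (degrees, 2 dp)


u.v = -18, |u| = sqrt(65) = 8.0623, |v| = sqrt(5) = 2.2361
cos(theta) = u.v/(|u||v|) = -18/sqrt(325) = -0.99846
theta = acos(-0.99846) = 176.82 degrees

176.82 degrees


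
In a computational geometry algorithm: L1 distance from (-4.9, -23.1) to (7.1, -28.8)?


|(-4.9)-7.1| + |(-23.1)-(-28.8)| = 12 + 5.7 = 17.7

17.7


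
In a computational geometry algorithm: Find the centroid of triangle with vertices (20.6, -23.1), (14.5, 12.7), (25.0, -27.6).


Centroid = ((x_A+x_B+x_C)/3, (y_A+y_B+y_C)/3)
= ((20.6+14.5+25)/3, ((-23.1)+12.7+(-27.6))/3)
= (20.0333, -12.6667)

(20.0333, -12.6667)


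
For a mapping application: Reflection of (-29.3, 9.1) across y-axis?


Reflection over y-axis: (x,y) -> (-x,y)
(-29.3, 9.1) -> (29.3, 9.1)

(29.3, 9.1)


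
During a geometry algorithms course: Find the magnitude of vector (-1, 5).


|u| = sqrt((-1)^2 + 5^2) = sqrt(26) = 5.099

5.099


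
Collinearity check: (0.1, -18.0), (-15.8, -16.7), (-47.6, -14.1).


Cross product: ((-15.8)-0.1)*((-14.1)-(-18)) - ((-16.7)-(-18))*((-47.6)-0.1)
= 0

Yes, collinear


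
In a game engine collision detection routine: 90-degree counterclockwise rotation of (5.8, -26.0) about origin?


90° CCW: (x,y) -> (-y, x)
(5.8,-26) -> (26, 5.8)

(26, 5.8)


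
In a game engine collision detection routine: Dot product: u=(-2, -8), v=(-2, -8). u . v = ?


u . v = u_x*v_x + u_y*v_y = (-2)*(-2) + (-8)*(-8)
= 4 + 64 = 68

68


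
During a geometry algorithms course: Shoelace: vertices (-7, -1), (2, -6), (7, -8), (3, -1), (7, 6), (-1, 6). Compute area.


Shoelace sum: ((-7)*(-6) - 2*(-1)) + (2*(-8) - 7*(-6)) + (7*(-1) - 3*(-8)) + (3*6 - 7*(-1)) + (7*6 - (-1)*6) + ((-1)*(-1) - (-7)*6)
= 203
Area = |203|/2 = 101.5

101.5


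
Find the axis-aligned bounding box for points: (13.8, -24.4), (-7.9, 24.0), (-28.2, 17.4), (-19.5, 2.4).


x range: [-28.2, 13.8]
y range: [-24.4, 24]
Bounding box: (-28.2,-24.4) to (13.8,24)

(-28.2,-24.4) to (13.8,24)
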